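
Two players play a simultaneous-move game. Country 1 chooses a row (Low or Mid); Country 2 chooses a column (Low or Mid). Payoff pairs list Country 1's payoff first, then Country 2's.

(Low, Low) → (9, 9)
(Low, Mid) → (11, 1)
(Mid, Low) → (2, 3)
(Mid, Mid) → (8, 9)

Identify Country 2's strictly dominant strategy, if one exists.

Check whether one of Country 2's strategies beats all alternatives regardless of what the opponent does.
Low is not dominant: against Mid, Mid gives 9 > 3.
Mid is not dominant: against Low, Low gives 9 > 1.
No single strategy is best against every opponent action.

None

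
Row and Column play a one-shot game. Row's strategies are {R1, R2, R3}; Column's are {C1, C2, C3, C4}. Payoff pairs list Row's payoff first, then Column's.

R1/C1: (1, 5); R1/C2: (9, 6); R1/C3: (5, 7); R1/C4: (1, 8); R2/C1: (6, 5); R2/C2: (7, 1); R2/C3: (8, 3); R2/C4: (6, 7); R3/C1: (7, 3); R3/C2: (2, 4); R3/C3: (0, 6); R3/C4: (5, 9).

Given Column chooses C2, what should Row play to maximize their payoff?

R1

With Column fixed at C2, Row's payoffs are: R1 → 9, R2 → 7, R3 → 2.
The maximum is 9, achieved by R1.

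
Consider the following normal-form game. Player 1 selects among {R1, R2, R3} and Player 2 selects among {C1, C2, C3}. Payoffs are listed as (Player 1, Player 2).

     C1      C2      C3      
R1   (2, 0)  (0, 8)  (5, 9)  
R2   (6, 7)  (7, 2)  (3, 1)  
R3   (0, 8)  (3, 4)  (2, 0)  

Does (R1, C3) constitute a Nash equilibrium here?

Yes

Holding Player 2 at C3: Player 1 gets 5 from R1, versus 3 from R2, 2 from R3. No profitable deviation for Player 1.
Holding Player 1 at R1: Player 2 gets 9 from C3, versus 0 from C1, 8 from C2. No profitable deviation for Player 2 either.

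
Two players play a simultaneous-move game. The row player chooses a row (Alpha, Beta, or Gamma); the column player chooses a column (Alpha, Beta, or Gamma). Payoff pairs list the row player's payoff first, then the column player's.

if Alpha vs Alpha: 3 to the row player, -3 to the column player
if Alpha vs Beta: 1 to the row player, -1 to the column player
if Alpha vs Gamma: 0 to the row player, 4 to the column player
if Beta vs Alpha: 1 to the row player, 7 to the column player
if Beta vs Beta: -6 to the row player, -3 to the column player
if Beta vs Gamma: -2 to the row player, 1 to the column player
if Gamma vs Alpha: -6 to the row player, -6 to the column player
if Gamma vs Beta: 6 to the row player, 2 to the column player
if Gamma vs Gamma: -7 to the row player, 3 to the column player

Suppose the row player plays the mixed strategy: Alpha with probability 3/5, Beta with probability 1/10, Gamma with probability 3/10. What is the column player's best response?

Gamma

Compute the column player's expected payoff from each pure strategy against the given mix.
Alpha: (3/5)·(-3) + (1/10)·7 + (3/10)·(-6) = -29/10
Beta: (3/5)·(-1) + (1/10)·(-3) + (3/10)·2 = -3/10
Gamma: (3/5)·4 + (1/10)·1 + (3/10)·3 = 17/5
Highest expected payoff is 17/5, from Gamma.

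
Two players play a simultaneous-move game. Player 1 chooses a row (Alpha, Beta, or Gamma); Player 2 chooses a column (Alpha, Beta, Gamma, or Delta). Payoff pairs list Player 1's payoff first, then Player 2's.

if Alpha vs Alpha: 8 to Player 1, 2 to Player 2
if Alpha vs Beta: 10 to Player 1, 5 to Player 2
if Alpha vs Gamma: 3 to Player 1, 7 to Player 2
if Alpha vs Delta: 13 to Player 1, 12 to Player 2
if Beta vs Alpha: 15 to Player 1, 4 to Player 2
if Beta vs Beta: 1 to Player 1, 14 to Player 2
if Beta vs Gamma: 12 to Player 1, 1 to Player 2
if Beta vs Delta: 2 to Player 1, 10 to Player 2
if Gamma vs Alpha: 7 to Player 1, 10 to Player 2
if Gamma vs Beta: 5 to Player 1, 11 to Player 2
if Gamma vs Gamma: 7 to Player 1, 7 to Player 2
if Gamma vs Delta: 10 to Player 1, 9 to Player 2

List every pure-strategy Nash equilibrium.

(Alpha, Delta)

Find each player's best response to every opponent strategy; NE are the intersections.
Player 1's best responses — vs Alpha: Beta (payoff 15); vs Beta: Alpha (payoff 10); vs Gamma: Beta (payoff 12); vs Delta: Alpha (payoff 13).
Player 2's best responses — vs Alpha: Delta (payoff 12); vs Beta: Beta (payoff 14); vs Gamma: Beta (payoff 11).
The only mutual best response is (Alpha, Delta); neither player gains by switching there.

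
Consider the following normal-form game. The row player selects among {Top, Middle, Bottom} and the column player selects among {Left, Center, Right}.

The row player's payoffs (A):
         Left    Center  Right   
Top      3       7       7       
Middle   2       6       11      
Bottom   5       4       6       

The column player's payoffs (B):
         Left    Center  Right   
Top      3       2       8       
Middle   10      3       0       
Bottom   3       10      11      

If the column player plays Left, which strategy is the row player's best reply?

With the column player fixed at Left, the row player's payoffs are: Top → 3, Middle → 2, Bottom → 5.
The maximum is 5, achieved by Bottom.

Bottom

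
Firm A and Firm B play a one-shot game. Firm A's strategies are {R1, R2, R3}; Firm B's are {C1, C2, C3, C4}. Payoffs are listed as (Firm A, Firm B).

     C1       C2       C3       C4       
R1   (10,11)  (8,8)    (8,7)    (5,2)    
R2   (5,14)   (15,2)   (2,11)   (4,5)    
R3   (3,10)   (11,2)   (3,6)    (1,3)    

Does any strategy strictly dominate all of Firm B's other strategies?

C1

A strategy is strictly dominant if it gives Firm B a strictly higher payoff than every other strategy, against every choice by the opponent.
C1 strictly dominates: vs R1: 11 > each of {8, 7, 2}; vs R2: 14 > each of {2, 11, 5}; vs R3: 10 > each of {2, 6, 3}.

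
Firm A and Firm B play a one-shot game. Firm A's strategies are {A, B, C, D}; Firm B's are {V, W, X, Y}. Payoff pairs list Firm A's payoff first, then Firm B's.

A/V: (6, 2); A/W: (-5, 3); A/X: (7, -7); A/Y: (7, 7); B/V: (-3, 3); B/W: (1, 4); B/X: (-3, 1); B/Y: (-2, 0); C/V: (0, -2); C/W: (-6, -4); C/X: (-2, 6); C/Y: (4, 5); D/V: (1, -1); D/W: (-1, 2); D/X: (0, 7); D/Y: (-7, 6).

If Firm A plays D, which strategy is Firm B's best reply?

With Firm A fixed at D, Firm B's payoffs are: V → -1, W → 2, X → 7, Y → 6.
The maximum is 7, achieved by X.

X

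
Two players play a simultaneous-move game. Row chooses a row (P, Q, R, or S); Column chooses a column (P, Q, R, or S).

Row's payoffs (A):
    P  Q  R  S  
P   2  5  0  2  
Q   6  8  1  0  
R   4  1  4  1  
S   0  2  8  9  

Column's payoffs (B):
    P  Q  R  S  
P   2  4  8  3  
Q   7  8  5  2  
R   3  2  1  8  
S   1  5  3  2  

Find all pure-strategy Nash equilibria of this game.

(Q, Q)

Find each player's best response to every opponent strategy; NE are the intersections.
Row's best responses — vs P: Q (payoff 6); vs Q: Q (payoff 8); vs R: S (payoff 8); vs S: S (payoff 9).
Column's best responses — vs P: R (payoff 8); vs Q: Q (payoff 8); vs R: S (payoff 8); vs S: Q (payoff 5).
The only mutual best response is (Q, Q); neither player gains by switching there.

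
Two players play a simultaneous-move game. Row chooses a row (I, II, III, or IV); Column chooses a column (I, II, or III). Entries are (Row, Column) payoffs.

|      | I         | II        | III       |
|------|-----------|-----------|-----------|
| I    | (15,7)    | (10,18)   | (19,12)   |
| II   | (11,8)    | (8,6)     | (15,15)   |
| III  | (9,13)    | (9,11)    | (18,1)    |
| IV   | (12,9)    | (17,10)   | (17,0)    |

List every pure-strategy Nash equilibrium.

(IV, II)

A profile is a Nash equilibrium when each player is best-responding to the other.
Row's best responses — vs I: I (payoff 15); vs II: IV (payoff 17); vs III: I (payoff 19).
Column's best responses — vs I: II (payoff 18); vs II: III (payoff 15); vs III: I (payoff 13); vs IV: II (payoff 10).
The only mutual best response is (IV, II); neither player gains by switching there.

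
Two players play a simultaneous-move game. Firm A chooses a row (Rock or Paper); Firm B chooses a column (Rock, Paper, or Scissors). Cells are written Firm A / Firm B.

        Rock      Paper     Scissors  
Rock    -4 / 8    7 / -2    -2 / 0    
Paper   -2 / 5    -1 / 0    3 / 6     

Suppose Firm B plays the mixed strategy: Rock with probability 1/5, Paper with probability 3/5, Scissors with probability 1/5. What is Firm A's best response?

Firm A's best reply maximizes expected payoff against the mix.
Rock: (1/5)·(-4) + (3/5)·7 + (1/5)·(-2) = 3
Paper: (1/5)·(-2) + (3/5)·(-1) + (1/5)·3 = -2/5
Highest expected payoff is 3, from Rock.

Rock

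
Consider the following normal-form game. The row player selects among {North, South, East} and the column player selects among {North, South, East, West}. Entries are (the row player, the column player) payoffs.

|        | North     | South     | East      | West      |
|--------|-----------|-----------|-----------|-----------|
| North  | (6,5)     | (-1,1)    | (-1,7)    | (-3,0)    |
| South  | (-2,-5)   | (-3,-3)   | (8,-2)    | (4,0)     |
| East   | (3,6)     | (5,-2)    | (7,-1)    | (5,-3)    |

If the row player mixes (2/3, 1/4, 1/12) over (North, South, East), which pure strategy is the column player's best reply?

Compute the column player's expected payoff from each pure strategy against the given mix.
North: (2/3)·5 + (1/4)·(-5) + (1/12)·6 = 31/12
South: (2/3)·1 + (1/4)·(-3) + (1/12)·(-2) = -1/4
East: (2/3)·7 + (1/4)·(-2) + (1/12)·(-1) = 49/12
West: (2/3)·0 + (1/4)·0 + (1/12)·(-3) = -1/4
Highest expected payoff is 49/12, from East.

East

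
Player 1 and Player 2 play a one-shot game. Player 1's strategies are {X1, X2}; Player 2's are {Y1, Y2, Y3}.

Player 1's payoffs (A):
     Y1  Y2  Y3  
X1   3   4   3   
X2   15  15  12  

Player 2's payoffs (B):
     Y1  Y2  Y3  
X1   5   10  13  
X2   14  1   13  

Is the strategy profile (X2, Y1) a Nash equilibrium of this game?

Holding Player 2 at Y1: Player 1 gets 15 from X2, versus 3 from X1. No profitable deviation for Player 1.
Holding Player 1 at X2: Player 2 gets 14 from Y1, versus 1 from Y2, 13 from Y3. No profitable deviation for Player 2 either.

Yes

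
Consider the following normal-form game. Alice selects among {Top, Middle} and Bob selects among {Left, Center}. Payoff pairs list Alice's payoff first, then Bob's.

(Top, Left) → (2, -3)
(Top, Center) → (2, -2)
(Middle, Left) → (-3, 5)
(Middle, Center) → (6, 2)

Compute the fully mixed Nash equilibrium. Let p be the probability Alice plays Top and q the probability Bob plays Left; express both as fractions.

p = 3/4, q = 4/9

Each player's mixing probability is pinned down by making the *other* player indifferent.
Bob indifferent between Left and Center: p·(-3) + (1−p)·5 = p·(-2) + (1−p)·2 ⟹ 5 + (-8)p = 2 + (-4)p ⟹ p = 3/4.
Alice indifferent between Top and Middle: q·2 + (1−q)·2 = q·(-3) + (1−q)·6 ⟹ 2 + 0q = 6 + (-9)q ⟹ q = 4/9.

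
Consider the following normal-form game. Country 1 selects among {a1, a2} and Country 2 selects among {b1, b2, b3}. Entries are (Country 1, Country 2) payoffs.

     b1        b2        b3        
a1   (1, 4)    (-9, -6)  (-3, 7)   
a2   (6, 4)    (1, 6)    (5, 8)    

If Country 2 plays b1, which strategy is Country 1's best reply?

a2

With Country 2 fixed at b1, Country 1's payoffs are: a1 → 1, a2 → 6.
The maximum is 6, achieved by a2.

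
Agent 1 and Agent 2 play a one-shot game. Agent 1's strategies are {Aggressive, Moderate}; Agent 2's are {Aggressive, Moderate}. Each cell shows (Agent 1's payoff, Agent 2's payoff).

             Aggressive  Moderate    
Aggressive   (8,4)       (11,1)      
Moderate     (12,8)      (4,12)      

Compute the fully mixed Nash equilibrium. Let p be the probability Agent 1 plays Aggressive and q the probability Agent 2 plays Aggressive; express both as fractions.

p = 4/7, q = 7/11

Each player's mixing probability is pinned down by making the *other* player indifferent.
Agent 2 indifferent between Aggressive and Moderate: p·4 + (1−p)·8 = p·1 + (1−p)·12 ⟹ 8 + (-4)p = 12 + (-11)p ⟹ p = 4/7.
Agent 1 indifferent between Aggressive and Moderate: q·8 + (1−q)·11 = q·12 + (1−q)·4 ⟹ 11 + (-3)q = 4 + 8q ⟹ q = 7/11.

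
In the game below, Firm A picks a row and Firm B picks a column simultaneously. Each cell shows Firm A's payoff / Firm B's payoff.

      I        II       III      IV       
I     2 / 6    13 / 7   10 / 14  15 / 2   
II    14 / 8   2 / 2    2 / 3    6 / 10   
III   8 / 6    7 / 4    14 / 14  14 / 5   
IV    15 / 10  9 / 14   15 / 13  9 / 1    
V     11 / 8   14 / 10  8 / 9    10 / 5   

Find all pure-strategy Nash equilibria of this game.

(V, II)

A profile is a Nash equilibrium when each player is best-responding to the other.
Firm A's best responses — vs I: IV (payoff 15); vs II: V (payoff 14); vs III: IV (payoff 15); vs IV: I (payoff 15).
Firm B's best responses — vs I: III (payoff 14); vs II: IV (payoff 10); vs III: III (payoff 14); vs IV: II (payoff 14); vs V: II (payoff 10).
The only mutual best response is (V, II); neither player gains by switching there.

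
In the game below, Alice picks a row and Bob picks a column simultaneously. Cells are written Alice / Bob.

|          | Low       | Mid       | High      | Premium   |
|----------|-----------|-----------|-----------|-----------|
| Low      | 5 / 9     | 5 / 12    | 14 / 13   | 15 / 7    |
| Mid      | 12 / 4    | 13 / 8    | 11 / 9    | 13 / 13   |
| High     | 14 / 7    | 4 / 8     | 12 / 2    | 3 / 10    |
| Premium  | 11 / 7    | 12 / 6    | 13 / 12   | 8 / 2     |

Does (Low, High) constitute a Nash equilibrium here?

Yes

Holding Bob at High: Alice gets 14 from Low, versus 11 from Mid, 12 from High, 13 from Premium. No profitable deviation for Alice.
Holding Alice at Low: Bob gets 13 from High, versus 9 from Low, 12 from Mid, 7 from Premium. No profitable deviation for Bob either.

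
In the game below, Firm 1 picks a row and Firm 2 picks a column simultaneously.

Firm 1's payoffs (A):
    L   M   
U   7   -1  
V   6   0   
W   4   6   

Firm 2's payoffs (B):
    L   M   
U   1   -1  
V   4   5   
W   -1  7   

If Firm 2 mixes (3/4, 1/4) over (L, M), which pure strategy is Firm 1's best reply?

Compute Firm 1's expected payoff from each pure strategy against the given mix.
U: (3/4)·7 + (1/4)·(-1) = 5
V: (3/4)·6 + (1/4)·0 = 9/2
W: (3/4)·4 + (1/4)·6 = 9/2
Highest expected payoff is 5, from U.

U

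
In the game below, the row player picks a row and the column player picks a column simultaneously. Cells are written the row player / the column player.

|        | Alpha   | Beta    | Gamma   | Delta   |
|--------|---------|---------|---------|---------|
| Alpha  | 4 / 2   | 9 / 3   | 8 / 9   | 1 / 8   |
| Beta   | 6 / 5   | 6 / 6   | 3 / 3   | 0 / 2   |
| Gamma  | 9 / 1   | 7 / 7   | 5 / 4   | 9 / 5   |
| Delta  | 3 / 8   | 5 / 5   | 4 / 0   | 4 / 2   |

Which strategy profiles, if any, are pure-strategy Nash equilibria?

Check mutual best responses: a cell is a NE iff neither player can gain by unilaterally deviating.
The row player's best responses — vs Alpha: Gamma (payoff 9); vs Beta: Alpha (payoff 9); vs Gamma: Alpha (payoff 8); vs Delta: Gamma (payoff 9).
The column player's best responses — vs Alpha: Gamma (payoff 9); vs Beta: Beta (payoff 6); vs Gamma: Beta (payoff 7); vs Delta: Alpha (payoff 8).
The only mutual best response is (Alpha, Gamma); neither player gains by switching there.

(Alpha, Gamma)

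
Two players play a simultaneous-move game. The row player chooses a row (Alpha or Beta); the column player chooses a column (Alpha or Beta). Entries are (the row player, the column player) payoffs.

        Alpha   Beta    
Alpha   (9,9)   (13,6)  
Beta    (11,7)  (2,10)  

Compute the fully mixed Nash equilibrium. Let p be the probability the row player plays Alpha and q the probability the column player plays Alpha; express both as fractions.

p = 1/2, q = 11/13

In a mixed NE each player is indifferent between their pure strategies, so the opponent's mix sets the indifference.
The column player indifferent between Alpha and Beta: p·9 + (1−p)·7 = p·6 + (1−p)·10 ⟹ 7 + 2p = 10 + (-4)p ⟹ p = 1/2.
The row player indifferent between Alpha and Beta: q·9 + (1−q)·13 = q·11 + (1−q)·2 ⟹ 13 + (-4)q = 2 + 9q ⟹ q = 11/13.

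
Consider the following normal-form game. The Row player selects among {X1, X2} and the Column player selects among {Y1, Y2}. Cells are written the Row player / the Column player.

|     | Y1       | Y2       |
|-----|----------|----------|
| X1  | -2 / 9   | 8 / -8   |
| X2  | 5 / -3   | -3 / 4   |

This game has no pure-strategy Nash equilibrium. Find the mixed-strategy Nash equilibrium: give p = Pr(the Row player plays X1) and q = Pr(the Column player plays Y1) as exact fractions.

Each player's mixing probability is pinned down by making the *other* player indifferent.
The Column player indifferent between Y1 and Y2: p·9 + (1−p)·(-3) = p·(-8) + (1−p)·4 ⟹ (-3) + 12p = 4 + (-12)p ⟹ p = 7/24.
The Row player indifferent between X1 and X2: q·(-2) + (1−q)·8 = q·5 + (1−q)·(-3) ⟹ 8 + (-10)q = (-3) + 8q ⟹ q = 11/18.

p = 7/24, q = 11/18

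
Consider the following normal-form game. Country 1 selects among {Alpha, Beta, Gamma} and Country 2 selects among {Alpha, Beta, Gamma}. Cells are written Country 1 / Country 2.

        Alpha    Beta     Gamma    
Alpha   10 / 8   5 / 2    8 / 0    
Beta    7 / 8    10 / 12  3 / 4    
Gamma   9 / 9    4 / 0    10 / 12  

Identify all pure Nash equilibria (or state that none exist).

(Alpha, Alpha), (Beta, Beta), and (Gamma, Gamma)

A profile is a Nash equilibrium when each player is best-responding to the other.
Country 1's best responses — vs Alpha: Alpha (payoff 10); vs Beta: Beta (payoff 10); vs Gamma: Gamma (payoff 10).
Country 2's best responses — vs Alpha: Alpha (payoff 8); vs Beta: Beta (payoff 12); vs Gamma: Gamma (payoff 12).
Mutual best responses occur at (Alpha, Alpha), (Beta, Beta), and (Gamma, Gamma); at each, neither player gains by switching.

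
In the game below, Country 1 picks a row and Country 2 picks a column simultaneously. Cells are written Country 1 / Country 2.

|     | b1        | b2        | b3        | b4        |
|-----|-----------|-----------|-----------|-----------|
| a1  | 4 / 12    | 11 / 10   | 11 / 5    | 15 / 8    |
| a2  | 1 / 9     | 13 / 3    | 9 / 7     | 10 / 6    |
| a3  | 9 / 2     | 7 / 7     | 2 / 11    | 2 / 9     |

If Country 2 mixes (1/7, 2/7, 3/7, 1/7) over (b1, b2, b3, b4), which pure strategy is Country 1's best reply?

a1

Country 1's best reply maximizes expected payoff against the mix.
a1: (1/7)·4 + (2/7)·11 + (3/7)·11 + (1/7)·15 = 74/7
a2: (1/7)·1 + (2/7)·13 + (3/7)·9 + (1/7)·10 = 64/7
a3: (1/7)·9 + (2/7)·7 + (3/7)·2 + (1/7)·2 = 31/7
Highest expected payoff is 74/7, from a1.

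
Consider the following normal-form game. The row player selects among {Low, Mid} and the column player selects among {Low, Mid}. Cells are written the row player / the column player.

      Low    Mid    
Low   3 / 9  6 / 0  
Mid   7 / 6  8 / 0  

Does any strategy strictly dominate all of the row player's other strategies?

Check whether one of the row player's strategies beats all alternatives regardless of what the opponent does.
Mid strictly dominates: vs Low: 7 > 3; vs Mid: 8 > 6.

Mid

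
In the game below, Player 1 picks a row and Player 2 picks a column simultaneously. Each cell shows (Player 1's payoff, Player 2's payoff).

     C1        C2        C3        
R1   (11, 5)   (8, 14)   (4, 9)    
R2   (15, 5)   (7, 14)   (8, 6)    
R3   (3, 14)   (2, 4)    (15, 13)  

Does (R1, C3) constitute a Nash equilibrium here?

No

Holding Player 2 at C3: Player 1 gets 4 from R1 but could get 15 by switching to R3. Player 1 has a profitable deviation.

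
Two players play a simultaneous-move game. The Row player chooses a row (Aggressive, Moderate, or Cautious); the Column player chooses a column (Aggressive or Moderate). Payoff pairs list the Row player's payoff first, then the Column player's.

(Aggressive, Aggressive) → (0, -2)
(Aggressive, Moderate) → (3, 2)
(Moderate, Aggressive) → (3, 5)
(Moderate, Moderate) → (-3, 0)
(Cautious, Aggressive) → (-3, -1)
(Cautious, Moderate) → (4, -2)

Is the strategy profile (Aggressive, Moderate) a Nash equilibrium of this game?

No

Holding the Column player at Moderate: the Row player gets 3 from Aggressive but could get 4 by switching to Cautious. The Row player has a profitable deviation.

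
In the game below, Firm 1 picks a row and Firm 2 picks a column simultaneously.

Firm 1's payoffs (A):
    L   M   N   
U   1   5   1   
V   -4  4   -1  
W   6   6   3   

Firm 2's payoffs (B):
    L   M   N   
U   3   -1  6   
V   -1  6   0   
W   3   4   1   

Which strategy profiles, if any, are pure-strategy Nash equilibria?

Find each player's best response to every opponent strategy; NE are the intersections.
Firm 1's best responses — vs L: W (payoff 6); vs M: W (payoff 6); vs N: W (payoff 3).
Firm 2's best responses — vs U: N (payoff 6); vs V: M (payoff 6); vs W: M (payoff 4).
The only mutual best response is (W, M); neither player gains by switching there.

(W, M)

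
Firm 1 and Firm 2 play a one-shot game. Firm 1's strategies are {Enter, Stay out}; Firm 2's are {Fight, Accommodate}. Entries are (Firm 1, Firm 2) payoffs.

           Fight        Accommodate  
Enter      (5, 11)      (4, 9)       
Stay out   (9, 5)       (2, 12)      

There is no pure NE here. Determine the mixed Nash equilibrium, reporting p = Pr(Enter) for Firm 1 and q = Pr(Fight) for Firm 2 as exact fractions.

p = 7/9, q = 1/3

Each player's mixing probability is pinned down by making the *other* player indifferent.
Firm 2 indifferent between Fight and Accommodate: p·11 + (1−p)·5 = p·9 + (1−p)·12 ⟹ 5 + 6p = 12 + (-3)p ⟹ p = 7/9.
Firm 1 indifferent between Enter and Stay out: q·5 + (1−q)·4 = q·9 + (1−q)·2 ⟹ 4 + 1q = 2 + 7q ⟹ q = 1/3.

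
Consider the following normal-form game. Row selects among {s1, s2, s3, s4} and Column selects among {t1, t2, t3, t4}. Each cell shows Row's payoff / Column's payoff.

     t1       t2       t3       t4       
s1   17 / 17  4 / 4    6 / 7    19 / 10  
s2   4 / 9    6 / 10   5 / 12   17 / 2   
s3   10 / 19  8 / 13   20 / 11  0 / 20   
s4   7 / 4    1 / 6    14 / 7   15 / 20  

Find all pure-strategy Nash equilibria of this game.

(s1, t1)

Find each player's best response to every opponent strategy; NE are the intersections.
Row's best responses — vs t1: s1 (payoff 17); vs t2: s3 (payoff 8); vs t3: s3 (payoff 20); vs t4: s1 (payoff 19).
Column's best responses — vs s1: t1 (payoff 17); vs s2: t3 (payoff 12); vs s3: t4 (payoff 20); vs s4: t4 (payoff 20).
The only mutual best response is (s1, t1); neither player gains by switching there.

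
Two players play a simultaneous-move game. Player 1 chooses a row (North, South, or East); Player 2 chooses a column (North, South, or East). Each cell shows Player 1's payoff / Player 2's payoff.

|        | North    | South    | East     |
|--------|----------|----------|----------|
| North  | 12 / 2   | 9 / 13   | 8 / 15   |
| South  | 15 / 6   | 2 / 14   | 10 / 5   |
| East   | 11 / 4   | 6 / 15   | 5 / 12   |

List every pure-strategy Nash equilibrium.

Check mutual best responses: a cell is a NE iff neither player can gain by unilaterally deviating.
Player 1's best responses — vs North: South (payoff 15); vs South: North (payoff 9); vs East: South (payoff 10).
Player 2's best responses — vs North: East (payoff 15); vs South: South (payoff 14); vs East: South (payoff 15).
No cell has both players best-responding. For instance, Player 1's best reply to North is South, but against South Player 2 prefers South over North.

None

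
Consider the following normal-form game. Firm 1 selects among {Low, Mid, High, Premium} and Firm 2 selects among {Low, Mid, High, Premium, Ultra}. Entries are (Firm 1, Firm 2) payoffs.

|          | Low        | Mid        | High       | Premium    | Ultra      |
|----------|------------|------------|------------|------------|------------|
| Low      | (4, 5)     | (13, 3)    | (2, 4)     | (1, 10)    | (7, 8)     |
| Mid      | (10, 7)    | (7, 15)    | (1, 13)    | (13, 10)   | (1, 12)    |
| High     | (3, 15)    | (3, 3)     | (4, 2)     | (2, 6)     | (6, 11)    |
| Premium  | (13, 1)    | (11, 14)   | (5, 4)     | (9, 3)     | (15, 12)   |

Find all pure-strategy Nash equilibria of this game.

None

Check mutual best responses: a cell is a NE iff neither player can gain by unilaterally deviating.
Firm 1's best responses — vs Low: Premium (payoff 13); vs Mid: Low (payoff 13); vs High: Premium (payoff 5); vs Premium: Mid (payoff 13); vs Ultra: Premium (payoff 15).
Firm 2's best responses — vs Low: Premium (payoff 10); vs Mid: Mid (payoff 15); vs High: Low (payoff 15); vs Premium: Mid (payoff 14).
No cell has both players best-responding. For instance, Firm 1's best reply to Mid is Low, but against Low Firm 2 prefers Premium over Mid.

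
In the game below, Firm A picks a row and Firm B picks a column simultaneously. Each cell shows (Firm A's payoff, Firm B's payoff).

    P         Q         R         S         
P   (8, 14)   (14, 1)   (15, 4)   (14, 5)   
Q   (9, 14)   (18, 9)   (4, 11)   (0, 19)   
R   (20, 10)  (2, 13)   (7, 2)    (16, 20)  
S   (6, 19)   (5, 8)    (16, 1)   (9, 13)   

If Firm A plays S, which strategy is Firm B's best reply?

With Firm A fixed at S, Firm B's payoffs are: P → 19, Q → 8, R → 1, S → 13.
The maximum is 19, achieved by P.

P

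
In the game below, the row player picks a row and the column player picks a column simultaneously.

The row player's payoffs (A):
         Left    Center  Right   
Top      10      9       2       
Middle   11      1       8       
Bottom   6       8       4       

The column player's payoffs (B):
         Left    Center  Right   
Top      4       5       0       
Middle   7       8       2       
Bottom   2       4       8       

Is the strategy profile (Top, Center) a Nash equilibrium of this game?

Holding the column player at Center: the row player gets 9 from Top, versus 1 from Middle, 8 from Bottom. No profitable deviation for the row player.
Holding the row player at Top: the column player gets 5 from Center, versus 4 from Left, 0 from Right. No profitable deviation for the column player either.

Yes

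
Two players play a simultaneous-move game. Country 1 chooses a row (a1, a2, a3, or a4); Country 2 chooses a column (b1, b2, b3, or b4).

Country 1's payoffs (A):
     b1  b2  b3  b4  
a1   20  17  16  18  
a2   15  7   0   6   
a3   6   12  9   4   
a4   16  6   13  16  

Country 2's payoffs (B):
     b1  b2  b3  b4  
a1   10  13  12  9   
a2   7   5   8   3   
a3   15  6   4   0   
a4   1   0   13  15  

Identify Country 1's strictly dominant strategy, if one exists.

a1

A strategy is strictly dominant if it gives Country 1 a strictly higher payoff than every other strategy, against every choice by the opponent.
a1 strictly dominates: vs b1: 20 > each of {15, 6, 16}; vs b2: 17 > each of {7, 12, 6}; vs b3: 16 > each of {0, 9, 13}; vs b4: 18 > each of {6, 4, 16}.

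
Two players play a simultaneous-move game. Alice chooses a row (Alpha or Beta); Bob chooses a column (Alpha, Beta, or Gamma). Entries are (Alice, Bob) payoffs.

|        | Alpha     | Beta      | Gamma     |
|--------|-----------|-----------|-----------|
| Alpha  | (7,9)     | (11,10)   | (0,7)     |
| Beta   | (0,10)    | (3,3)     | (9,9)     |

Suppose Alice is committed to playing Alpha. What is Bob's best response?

Beta

With Alice fixed at Alpha, Bob's payoffs are: Alpha → 9, Beta → 10, Gamma → 7.
The maximum is 10, achieved by Beta.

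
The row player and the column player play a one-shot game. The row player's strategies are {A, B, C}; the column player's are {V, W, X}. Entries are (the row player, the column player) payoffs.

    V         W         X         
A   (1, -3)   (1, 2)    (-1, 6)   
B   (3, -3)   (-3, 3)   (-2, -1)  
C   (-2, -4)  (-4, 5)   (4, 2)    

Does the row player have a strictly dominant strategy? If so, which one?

No strictly dominant strategy

A strategy is strictly dominant if it gives the row player a strictly higher payoff than every other strategy, against every choice by the opponent.
A is not dominant: against V, B gives 3 > 1.
B is not dominant: against W, A gives 1 > -3.
C is not dominant: against V, A gives 1 > -2.
No single strategy is best against every opponent action.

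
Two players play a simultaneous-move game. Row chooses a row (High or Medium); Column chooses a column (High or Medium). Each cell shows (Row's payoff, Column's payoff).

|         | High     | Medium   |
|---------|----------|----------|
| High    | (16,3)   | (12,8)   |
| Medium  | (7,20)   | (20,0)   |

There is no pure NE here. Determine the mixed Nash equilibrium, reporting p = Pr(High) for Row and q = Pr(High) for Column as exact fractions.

In a mixed NE each player is indifferent between their pure strategies, so the opponent's mix sets the indifference.
Column indifferent between High and Medium: p·3 + (1−p)·20 = p·8 + (1−p)·0 ⟹ 20 + (-17)p = 0 + 8p ⟹ p = 4/5.
Row indifferent between High and Medium: q·16 + (1−q)·12 = q·7 + (1−q)·20 ⟹ 12 + 4q = 20 + (-13)q ⟹ q = 8/17.

p = 4/5, q = 8/17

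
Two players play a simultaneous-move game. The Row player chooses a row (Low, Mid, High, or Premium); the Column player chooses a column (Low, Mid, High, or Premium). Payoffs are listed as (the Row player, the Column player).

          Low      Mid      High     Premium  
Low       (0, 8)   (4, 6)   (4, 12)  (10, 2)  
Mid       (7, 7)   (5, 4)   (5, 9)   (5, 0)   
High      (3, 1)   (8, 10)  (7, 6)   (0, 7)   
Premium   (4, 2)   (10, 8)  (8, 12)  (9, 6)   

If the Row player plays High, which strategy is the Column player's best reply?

With the Row player fixed at High, the Column player's payoffs are: Low → 1, Mid → 10, High → 6, Premium → 7.
The maximum is 10, achieved by Mid.

Mid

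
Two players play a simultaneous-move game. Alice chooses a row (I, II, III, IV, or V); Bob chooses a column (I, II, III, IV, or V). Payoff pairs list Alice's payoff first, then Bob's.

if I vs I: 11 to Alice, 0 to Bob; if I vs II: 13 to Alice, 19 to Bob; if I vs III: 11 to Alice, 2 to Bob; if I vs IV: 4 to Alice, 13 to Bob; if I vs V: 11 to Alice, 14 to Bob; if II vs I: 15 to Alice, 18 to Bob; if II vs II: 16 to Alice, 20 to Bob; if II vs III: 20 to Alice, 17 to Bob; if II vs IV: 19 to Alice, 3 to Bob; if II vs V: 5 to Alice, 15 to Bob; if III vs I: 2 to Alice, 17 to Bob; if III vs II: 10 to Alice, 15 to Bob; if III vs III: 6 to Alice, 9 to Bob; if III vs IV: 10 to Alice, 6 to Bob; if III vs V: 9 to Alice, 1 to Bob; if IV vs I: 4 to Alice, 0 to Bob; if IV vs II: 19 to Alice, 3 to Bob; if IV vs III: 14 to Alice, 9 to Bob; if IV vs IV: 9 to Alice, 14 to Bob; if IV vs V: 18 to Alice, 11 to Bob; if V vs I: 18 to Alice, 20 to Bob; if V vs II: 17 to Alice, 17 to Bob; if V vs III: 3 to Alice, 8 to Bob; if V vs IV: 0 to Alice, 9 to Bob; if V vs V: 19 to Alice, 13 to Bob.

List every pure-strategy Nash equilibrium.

Check mutual best responses: a cell is a NE iff neither player can gain by unilaterally deviating.
Alice's best responses — vs I: V (payoff 18); vs II: IV (payoff 19); vs III: II (payoff 20); vs IV: II (payoff 19); vs V: V (payoff 19).
Bob's best responses — vs I: II (payoff 19); vs II: II (payoff 20); vs III: I (payoff 17); vs IV: IV (payoff 14); vs V: I (payoff 20).
The only mutual best response is (V, I); neither player gains by switching there.

(V, I)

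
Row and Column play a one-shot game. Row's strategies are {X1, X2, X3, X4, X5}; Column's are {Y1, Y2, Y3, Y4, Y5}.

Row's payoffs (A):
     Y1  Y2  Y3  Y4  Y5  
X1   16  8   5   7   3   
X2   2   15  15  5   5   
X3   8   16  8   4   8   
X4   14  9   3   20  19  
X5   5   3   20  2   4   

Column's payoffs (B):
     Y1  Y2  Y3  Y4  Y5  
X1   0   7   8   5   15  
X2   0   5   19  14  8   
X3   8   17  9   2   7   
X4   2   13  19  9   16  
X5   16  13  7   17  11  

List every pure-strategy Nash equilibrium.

Check mutual best responses: a cell is a NE iff neither player can gain by unilaterally deviating.
Row's best responses — vs Y1: X1 (payoff 16); vs Y2: X3 (payoff 16); vs Y3: X5 (payoff 20); vs Y4: X4 (payoff 20); vs Y5: X4 (payoff 19).
Column's best responses — vs X1: Y5 (payoff 15); vs X2: Y3 (payoff 19); vs X3: Y2 (payoff 17); vs X4: Y3 (payoff 19); vs X5: Y4 (payoff 17).
The only mutual best response is (X3, Y2); neither player gains by switching there.

(X3, Y2)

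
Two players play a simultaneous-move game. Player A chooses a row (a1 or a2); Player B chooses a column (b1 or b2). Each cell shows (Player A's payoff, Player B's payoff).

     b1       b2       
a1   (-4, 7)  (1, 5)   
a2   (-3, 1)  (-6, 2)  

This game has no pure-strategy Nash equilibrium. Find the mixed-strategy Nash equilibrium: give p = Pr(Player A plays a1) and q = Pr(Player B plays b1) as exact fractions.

In a mixed NE each player is indifferent between their pure strategies, so the opponent's mix sets the indifference.
Player B indifferent between b1 and b2: p·7 + (1−p)·1 = p·5 + (1−p)·2 ⟹ 1 + 6p = 2 + 3p ⟹ p = 1/3.
Player A indifferent between a1 and a2: q·(-4) + (1−q)·1 = q·(-3) + (1−q)·(-6) ⟹ 1 + (-5)q = (-6) + 3q ⟹ q = 7/8.

p = 1/3, q = 7/8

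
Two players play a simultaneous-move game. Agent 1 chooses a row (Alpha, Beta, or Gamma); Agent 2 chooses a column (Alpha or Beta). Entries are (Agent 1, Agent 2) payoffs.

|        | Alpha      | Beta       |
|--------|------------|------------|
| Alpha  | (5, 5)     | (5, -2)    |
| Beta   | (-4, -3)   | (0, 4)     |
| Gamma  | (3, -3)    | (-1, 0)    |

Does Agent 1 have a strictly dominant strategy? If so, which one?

Check whether one of Agent 1's strategies beats all alternatives regardless of what the opponent does.
Alpha strictly dominates: vs Alpha: 5 > each of {-4, 3}; vs Beta: 5 > each of {0, -1}.

Alpha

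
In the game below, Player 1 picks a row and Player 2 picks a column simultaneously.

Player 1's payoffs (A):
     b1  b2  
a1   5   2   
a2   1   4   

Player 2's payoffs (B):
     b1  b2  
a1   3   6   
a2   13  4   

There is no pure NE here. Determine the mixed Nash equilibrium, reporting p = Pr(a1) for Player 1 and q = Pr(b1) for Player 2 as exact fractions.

p = 3/4, q = 1/3

Each player's mixing probability is pinned down by making the *other* player indifferent.
Player 2 indifferent between b1 and b2: p·3 + (1−p)·13 = p·6 + (1−p)·4 ⟹ 13 + (-10)p = 4 + 2p ⟹ p = 3/4.
Player 1 indifferent between a1 and a2: q·5 + (1−q)·2 = q·1 + (1−q)·4 ⟹ 2 + 3q = 4 + (-3)q ⟹ q = 1/3.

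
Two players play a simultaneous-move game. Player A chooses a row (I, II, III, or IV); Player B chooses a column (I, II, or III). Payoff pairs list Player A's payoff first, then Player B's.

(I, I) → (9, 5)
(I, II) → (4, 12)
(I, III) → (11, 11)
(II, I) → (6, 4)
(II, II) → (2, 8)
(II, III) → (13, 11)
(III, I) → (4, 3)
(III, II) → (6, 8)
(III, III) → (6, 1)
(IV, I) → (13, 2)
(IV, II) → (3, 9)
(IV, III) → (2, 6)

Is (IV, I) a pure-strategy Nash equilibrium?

Holding Player B at I: Player A gets 13 from IV, versus 9 from I, 6 from II, 4 from III. No profitable deviation for Player A.
Holding Player A at IV: Player B gets 2 from I but could get 9 by switching to II. Player B has a profitable deviation.

No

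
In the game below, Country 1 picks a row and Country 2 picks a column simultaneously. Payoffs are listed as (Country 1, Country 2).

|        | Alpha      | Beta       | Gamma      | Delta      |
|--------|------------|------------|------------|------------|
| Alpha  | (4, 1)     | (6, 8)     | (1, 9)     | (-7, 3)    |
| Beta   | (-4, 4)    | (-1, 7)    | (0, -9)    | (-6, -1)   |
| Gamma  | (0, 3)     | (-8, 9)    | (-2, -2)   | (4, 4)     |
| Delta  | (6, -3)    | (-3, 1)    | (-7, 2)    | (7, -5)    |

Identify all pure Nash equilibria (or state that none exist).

(Alpha, Gamma)

Check mutual best responses: a cell is a NE iff neither player can gain by unilaterally deviating.
Country 1's best responses — vs Alpha: Delta (payoff 6); vs Beta: Alpha (payoff 6); vs Gamma: Alpha (payoff 1); vs Delta: Delta (payoff 7).
Country 2's best responses — vs Alpha: Gamma (payoff 9); vs Beta: Beta (payoff 7); vs Gamma: Beta (payoff 9); vs Delta: Gamma (payoff 2).
The only mutual best response is (Alpha, Gamma); neither player gains by switching there.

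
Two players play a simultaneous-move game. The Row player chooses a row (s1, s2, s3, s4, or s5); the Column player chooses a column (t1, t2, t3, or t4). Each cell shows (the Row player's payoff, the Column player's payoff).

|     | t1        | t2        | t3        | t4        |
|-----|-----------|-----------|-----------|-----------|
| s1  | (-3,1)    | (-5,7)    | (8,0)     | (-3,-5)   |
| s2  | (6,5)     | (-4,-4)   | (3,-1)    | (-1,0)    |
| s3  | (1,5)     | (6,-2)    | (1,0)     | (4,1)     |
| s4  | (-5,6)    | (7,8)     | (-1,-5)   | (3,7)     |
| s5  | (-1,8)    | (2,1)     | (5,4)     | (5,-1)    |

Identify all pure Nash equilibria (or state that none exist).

Find each player's best response to every opponent strategy; NE are the intersections.
The Row player's best responses — vs t1: s2 (payoff 6); vs t2: s4 (payoff 7); vs t3: s1 (payoff 8); vs t4: s5 (payoff 5).
The Column player's best responses — vs s1: t2 (payoff 7); vs s2: t1 (payoff 5); vs s3: t1 (payoff 5); vs s4: t2 (payoff 8); vs s5: t1 (payoff 8).
Mutual best responses occur at (s2, t1) and (s4, t2); at each, neither player gains by switching.

(s2, t1) and (s4, t2)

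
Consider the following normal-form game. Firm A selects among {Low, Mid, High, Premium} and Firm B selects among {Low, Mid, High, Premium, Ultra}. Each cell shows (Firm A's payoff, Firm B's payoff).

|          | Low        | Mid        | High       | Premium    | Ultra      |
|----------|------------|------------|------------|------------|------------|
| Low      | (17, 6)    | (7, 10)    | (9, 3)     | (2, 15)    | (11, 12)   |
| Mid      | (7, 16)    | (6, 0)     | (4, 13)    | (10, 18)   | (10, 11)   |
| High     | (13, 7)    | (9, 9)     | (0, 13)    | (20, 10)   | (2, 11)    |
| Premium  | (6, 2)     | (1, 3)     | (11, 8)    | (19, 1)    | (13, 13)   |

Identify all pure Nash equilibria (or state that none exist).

(Premium, Ultra)

Check mutual best responses: a cell is a NE iff neither player can gain by unilaterally deviating.
Firm A's best responses — vs Low: Low (payoff 17); vs Mid: High (payoff 9); vs High: Premium (payoff 11); vs Premium: High (payoff 20); vs Ultra: Premium (payoff 13).
Firm B's best responses — vs Low: Premium (payoff 15); vs Mid: Premium (payoff 18); vs High: High (payoff 13); vs Premium: Ultra (payoff 13).
The only mutual best response is (Premium, Ultra); neither player gains by switching there.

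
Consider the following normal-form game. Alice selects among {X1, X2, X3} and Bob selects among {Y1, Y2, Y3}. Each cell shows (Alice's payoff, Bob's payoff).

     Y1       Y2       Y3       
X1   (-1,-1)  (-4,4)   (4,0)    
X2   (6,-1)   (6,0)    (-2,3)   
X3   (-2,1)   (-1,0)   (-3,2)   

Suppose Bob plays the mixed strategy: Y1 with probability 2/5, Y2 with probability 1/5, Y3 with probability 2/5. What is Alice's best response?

Alice's best reply maximizes expected payoff against the mix.
X1: (2/5)·(-1) + (1/5)·(-4) + (2/5)·4 = 2/5
X2: (2/5)·6 + (1/5)·6 + (2/5)·(-2) = 14/5
X3: (2/5)·(-2) + (1/5)·(-1) + (2/5)·(-3) = -11/5
Highest expected payoff is 14/5, from X2.

X2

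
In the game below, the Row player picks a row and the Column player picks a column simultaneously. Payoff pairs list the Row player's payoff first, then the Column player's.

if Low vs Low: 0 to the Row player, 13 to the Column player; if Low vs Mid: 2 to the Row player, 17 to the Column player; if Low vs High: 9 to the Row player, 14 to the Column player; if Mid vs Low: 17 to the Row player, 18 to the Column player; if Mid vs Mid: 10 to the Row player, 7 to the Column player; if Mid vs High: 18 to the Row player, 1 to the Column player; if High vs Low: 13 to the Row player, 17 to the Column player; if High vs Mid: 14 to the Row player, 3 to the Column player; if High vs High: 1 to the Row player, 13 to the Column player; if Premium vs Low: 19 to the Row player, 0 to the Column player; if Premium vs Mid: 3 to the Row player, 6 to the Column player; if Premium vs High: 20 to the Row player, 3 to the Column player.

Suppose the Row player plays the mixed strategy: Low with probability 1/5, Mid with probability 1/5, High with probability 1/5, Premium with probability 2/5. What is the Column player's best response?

Compute the Column player's expected payoff from each pure strategy against the given mix.
Low: (1/5)·13 + (1/5)·18 + (1/5)·17 + (2/5)·0 = 48/5
Mid: (1/5)·17 + (1/5)·7 + (1/5)·3 + (2/5)·6 = 39/5
High: (1/5)·14 + (1/5)·1 + (1/5)·13 + (2/5)·3 = 34/5
Highest expected payoff is 48/5, from Low.

Low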